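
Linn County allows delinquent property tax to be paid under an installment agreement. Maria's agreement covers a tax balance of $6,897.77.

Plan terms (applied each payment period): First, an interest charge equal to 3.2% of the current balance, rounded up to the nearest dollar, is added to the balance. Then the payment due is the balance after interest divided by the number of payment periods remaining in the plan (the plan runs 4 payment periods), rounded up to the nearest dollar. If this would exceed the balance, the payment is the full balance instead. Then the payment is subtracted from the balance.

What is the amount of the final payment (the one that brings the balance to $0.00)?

Payment period 1: opening $6,897.77; interest $221.00 → $7,118.77; payment $1,780.00; balance $5,338.77
Payment period 2: opening $5,338.77; interest $171.00 → $5,509.77; payment $1,837.00; balance $3,672.77
Payment period 3: opening $3,672.77; interest $118.00 → $3,790.77; payment $1,896.00; balance $1,894.77
Payment period 4: opening $1,894.77; interest $61.00 → $1,955.77; payment $1,955.77; balance $0.00

$1,955.77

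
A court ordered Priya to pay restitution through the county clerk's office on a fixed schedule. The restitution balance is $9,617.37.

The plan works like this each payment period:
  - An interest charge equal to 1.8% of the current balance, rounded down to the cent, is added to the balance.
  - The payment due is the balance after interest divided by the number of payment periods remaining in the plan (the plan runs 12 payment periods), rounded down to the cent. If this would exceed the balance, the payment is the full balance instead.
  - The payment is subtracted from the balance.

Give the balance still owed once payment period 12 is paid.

$0.00

Payment period 1: $9,617.37 +$173.11 interest = $9,790.48; pay $815.87 → $8,974.61
Payment period 2: $8,974.61 +$161.54 interest = $9,136.15; pay $830.55 → $8,305.60
Payment period 3: $8,305.60 +$149.50 interest = $8,455.10; pay $845.51 → $7,609.59
Payment period 4: $7,609.59 +$136.97 interest = $7,746.56; pay $860.72 → $6,885.84
Payment period 5: $6,885.84 +$123.94 interest = $7,009.78; pay $876.22 → $6,133.56
Payment period 6: $6,133.56 +$110.40 interest = $6,243.96; pay $891.99 → $5,351.97
Payment period 7: $5,351.97 +$96.33 interest = $5,448.30; pay $908.05 → $4,540.25
Payment period 8: $4,540.25 +$81.72 interest = $4,621.97; pay $924.39 → $3,697.58
Payment period 9: $3,697.58 +$66.55 interest = $3,764.13; pay $941.03 → $2,823.10
Payment period 10: $2,823.10 +$50.81 interest = $2,873.91; pay $957.97 → $1,915.94
Payment period 11: $1,915.94 +$34.48 interest = $1,950.42; pay $975.21 → $975.21
Payment period 12: $975.21 +$17.55 interest = $992.76; pay $992.76 → $0.00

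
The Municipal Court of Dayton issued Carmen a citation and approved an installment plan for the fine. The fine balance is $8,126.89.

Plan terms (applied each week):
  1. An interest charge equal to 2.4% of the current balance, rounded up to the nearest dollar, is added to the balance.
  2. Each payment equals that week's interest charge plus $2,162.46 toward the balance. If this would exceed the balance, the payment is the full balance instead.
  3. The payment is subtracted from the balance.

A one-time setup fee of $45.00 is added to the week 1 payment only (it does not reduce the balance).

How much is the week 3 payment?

# | Opening | Interest | Payment | Fee | End bal
1 | $8,126.89 | $196.00 | $2,358.46 | $45.00 | $5,964.43
2 | $5,964.43 | $144.00 | $2,306.46 | — | $3,801.97
3 | $3,801.97 | $92.00 | $2,254.46 | — | $1,639.51

$2,254.46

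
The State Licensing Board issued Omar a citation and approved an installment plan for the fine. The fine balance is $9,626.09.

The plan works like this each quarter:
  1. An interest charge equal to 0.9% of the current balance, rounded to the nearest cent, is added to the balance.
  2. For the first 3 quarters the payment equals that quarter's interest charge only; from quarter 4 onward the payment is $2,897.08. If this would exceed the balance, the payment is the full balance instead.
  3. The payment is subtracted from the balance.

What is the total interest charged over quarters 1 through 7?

Quarter 1: opening $9,626.09; interest $86.63 → $9,712.72; payment $86.63; balance $9,626.09
Quarter 2: opening $9,626.09; interest $86.63 → $9,712.72; payment $86.63; balance $9,626.09
Quarter 3: opening $9,626.09; interest $86.63 → $9,712.72; payment $86.63; balance $9,626.09
Quarter 4: opening $9,626.09; interest $86.63 → $9,712.72; payment $2,897.08; balance $6,815.64
Quarter 5: opening $6,815.64; interest $61.34 → $6,876.98; payment $2,897.08; balance $3,979.90
Quarter 6: opening $3,979.90; interest $35.82 → $4,015.72; payment $2,897.08; balance $1,118.64
Quarter 7: opening $1,118.64; interest $10.07 → $1,128.71; payment $1,128.71; balance $0.00
Total interest: $86.63 + $86.63 + $86.63 + $86.63 + $61.34 + $35.82 + $10.07 = $453.75

$453.75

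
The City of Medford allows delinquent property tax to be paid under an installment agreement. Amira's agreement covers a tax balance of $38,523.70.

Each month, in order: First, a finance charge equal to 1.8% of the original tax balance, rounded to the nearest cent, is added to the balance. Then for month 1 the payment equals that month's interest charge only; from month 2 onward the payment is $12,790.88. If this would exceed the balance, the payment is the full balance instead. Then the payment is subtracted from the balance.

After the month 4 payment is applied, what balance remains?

Month 1: opening $38,523.70; interest $693.43 → $39,217.13; payment $693.43; balance $38,523.70
Month 2: opening $38,523.70; interest $693.43 → $39,217.13; payment $12,790.88; balance $26,426.25
Month 3: opening $26,426.25; interest $693.43 → $27,119.68; payment $12,790.88; balance $14,328.80
Month 4: opening $14,328.80; interest $693.43 → $15,022.23; payment $12,790.88; balance $2,231.35

$2,231.35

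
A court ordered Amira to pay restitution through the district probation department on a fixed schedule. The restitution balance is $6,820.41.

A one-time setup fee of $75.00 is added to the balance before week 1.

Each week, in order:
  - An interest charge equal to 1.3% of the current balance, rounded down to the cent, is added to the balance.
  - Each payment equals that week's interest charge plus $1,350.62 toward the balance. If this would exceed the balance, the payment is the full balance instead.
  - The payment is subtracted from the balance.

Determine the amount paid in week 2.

Week 1: $6,895.41 +$89.64 interest = $6,985.05; pay $1,440.26 → $5,544.79
Week 2: $5,544.79 +$72.08 interest = $5,616.87; pay $1,422.70 → $4,194.17

$1,422.70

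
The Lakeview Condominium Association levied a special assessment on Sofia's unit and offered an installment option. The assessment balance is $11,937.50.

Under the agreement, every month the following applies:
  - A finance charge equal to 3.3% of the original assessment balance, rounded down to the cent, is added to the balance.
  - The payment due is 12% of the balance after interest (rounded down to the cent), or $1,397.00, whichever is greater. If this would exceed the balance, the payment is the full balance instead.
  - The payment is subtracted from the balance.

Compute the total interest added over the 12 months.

$4,727.16

# | Opening | Interest | Payment | End bal
1 | $11,937.50 | $393.93 | $1,479.77 | $10,851.66
2 | $10,851.66 | $393.93 | $1,397.00 | $9,848.59
3 | $9,848.59 | $393.93 | $1,397.00 | $8,845.52
4 | $8,845.52 | $393.93 | $1,397.00 | $7,842.45
5 | $7,842.45 | $393.93 | $1,397.00 | $6,839.38
6 | $6,839.38 | $393.93 | $1,397.00 | $5,836.31
7 | $5,836.31 | $393.93 | $1,397.00 | $4,833.24
8 | $4,833.24 | $393.93 | $1,397.00 | $3,830.17
9 | $3,830.17 | $393.93 | $1,397.00 | $2,827.10
10 | $2,827.10 | $393.93 | $1,397.00 | $1,824.03
11 | $1,824.03 | $393.93 | $1,397.00 | $820.96
12 | $820.96 | $393.93 | $1,214.89 | $0.00
Total interest: $393.93 + $393.93 + $393.93 + $393.93 + $393.93 + $393.93 + $393.93 + $393.93 + $393.93 + $393.93 + $393.93 + $393.93 = $4,727.16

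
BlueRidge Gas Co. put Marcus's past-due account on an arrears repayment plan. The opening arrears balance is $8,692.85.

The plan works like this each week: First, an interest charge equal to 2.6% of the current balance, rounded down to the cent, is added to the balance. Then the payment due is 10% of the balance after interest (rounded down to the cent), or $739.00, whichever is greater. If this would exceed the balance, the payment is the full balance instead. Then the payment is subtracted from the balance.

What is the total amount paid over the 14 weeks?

$10,409.44

# | Opening | Interest | Payment | End bal
1 | $8,692.85 | $226.01 | $891.88 | $8,026.98
2 | $8,026.98 | $208.70 | $823.56 | $7,412.12
3 | $7,412.12 | $192.71 | $760.48 | $6,844.35
4 | $6,844.35 | $177.95 | $739.00 | $6,283.30
5 | $6,283.30 | $163.36 | $739.00 | $5,707.66
6 | $5,707.66 | $148.39 | $739.00 | $5,117.05
7 | $5,117.05 | $133.04 | $739.00 | $4,511.09
8 | $4,511.09 | $117.28 | $739.00 | $3,889.37
9 | $3,889.37 | $101.12 | $739.00 | $3,251.49
10 | $3,251.49 | $84.53 | $739.00 | $2,597.02
11 | $2,597.02 | $67.52 | $739.00 | $1,925.54
12 | $1,925.54 | $50.06 | $739.00 | $1,236.60
13 | $1,236.60 | $32.15 | $739.00 | $529.75
14 | $529.75 | $13.77 | $543.52 | $0.00
Total paid: $10,409.44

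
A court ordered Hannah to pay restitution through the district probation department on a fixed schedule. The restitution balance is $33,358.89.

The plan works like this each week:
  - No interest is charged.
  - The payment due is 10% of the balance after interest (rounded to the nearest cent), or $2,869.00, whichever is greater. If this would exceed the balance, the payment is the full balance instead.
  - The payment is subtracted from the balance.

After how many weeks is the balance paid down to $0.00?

12

Week 1: opening $33,358.89; payment $3,335.89; balance $30,023.00
Week 2: opening $30,023.00; payment $3,002.30; balance $27,020.70
Week 3: opening $27,020.70; payment $2,869.00; balance $24,151.70
Week 4: opening $24,151.70; payment $2,869.00; balance $21,282.70
Week 5: opening $21,282.70; payment $2,869.00; balance $18,413.70
Week 6: opening $18,413.70; payment $2,869.00; balance $15,544.70
Week 7: opening $15,544.70; payment $2,869.00; balance $12,675.70
Week 8: opening $12,675.70; payment $2,869.00; balance $9,806.70
Week 9: opening $9,806.70; payment $2,869.00; balance $6,937.70
Week 10: opening $6,937.70; payment $2,869.00; balance $4,068.70
Week 11: opening $4,068.70; payment $2,869.00; balance $1,199.70
Week 12: opening $1,199.70; payment $1,199.70; balance $0.00
Balance reaches $0.00 in week 12.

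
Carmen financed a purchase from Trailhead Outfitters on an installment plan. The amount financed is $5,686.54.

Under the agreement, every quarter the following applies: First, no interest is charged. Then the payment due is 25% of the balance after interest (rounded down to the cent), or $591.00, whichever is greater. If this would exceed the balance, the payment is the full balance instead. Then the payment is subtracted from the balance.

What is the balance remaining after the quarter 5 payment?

Quarter 1: opening $5,686.54; payment $1,421.63; balance $4,264.91
Quarter 2: opening $4,264.91; payment $1,066.22; balance $3,198.69
Quarter 3: opening $3,198.69; payment $799.67; balance $2,399.02
Quarter 4: opening $2,399.02; payment $599.75; balance $1,799.27
Quarter 5: opening $1,799.27; payment $591.00; balance $1,208.27

$1,208.27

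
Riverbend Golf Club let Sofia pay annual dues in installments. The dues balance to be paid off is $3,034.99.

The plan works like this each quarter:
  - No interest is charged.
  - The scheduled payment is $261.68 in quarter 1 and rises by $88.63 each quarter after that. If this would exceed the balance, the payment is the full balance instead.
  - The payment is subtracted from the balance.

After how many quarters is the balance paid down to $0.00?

7

# | Opening | Payment | End bal
1 | $3,034.99 | $261.68 | $2,773.31
2 | $2,773.31 | $350.31 | $2,423.00
3 | $2,423.00 | $438.94 | $1,984.06
4 | $1,984.06 | $527.57 | $1,456.49
5 | $1,456.49 | $616.20 | $840.29
6 | $840.29 | $704.83 | $135.46
7 | $135.46 | $135.46 | $0.00
Balance reaches $0.00 in quarter 7.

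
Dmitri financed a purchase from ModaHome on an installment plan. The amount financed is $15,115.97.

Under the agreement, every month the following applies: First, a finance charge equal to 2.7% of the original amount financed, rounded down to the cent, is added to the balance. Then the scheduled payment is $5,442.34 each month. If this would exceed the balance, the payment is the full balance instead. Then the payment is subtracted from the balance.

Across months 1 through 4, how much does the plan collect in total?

$16,748.49

Month 1: $15,115.97 +$408.13 interest = $15,524.10; pay $5,442.34 → $10,081.76
Month 2: $10,081.76 +$408.13 interest = $10,489.89; pay $5,442.34 → $5,047.55
Month 3: $5,047.55 +$408.13 interest = $5,455.68; pay $5,442.34 → $13.34
Month 4: $13.34 +$408.13 interest = $421.47; pay $421.47 → $0.00
Total paid: $16,748.49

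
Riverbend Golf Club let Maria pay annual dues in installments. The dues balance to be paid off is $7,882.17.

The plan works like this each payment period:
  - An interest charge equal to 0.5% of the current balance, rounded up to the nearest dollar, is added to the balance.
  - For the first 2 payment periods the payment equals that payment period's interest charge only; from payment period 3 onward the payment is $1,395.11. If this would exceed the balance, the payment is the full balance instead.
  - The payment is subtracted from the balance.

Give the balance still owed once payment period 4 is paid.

$5,164.95

# | Opening | Interest | Payment | End bal
1 | $7,882.17 | $40.00 | $40.00 | $7,882.17
2 | $7,882.17 | $40.00 | $40.00 | $7,882.17
3 | $7,882.17 | $40.00 | $1,395.11 | $6,527.06
4 | $6,527.06 | $33.00 | $1,395.11 | $5,164.95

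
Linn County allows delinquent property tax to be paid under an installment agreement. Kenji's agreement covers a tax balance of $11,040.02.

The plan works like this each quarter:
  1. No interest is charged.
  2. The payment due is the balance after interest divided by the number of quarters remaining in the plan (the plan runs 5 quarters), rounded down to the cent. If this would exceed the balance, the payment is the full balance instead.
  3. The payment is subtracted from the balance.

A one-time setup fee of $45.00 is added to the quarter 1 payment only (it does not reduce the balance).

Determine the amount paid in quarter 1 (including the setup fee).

$2,253.00

# | Opening | Payment | Fee | End bal
1 | $11,040.02 | $2,208.00 | $45.00 | $8,832.02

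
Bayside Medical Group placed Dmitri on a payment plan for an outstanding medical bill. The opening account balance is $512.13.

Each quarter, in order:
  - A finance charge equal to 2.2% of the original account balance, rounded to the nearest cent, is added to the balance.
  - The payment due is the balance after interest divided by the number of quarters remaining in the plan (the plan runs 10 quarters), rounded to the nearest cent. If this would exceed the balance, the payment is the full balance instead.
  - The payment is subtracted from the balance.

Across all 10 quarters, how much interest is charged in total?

Quarter 1: $512.13 +$11.27 interest = $523.40; pay $52.34 → $471.06
Quarter 2: $471.06 +$11.27 interest = $482.33; pay $53.59 → $428.74
Quarter 3: $428.74 +$11.27 interest = $440.01; pay $55.00 → $385.01
Quarter 4: $385.01 +$11.27 interest = $396.28; pay $56.61 → $339.67
Quarter 5: $339.67 +$11.27 interest = $350.94; pay $58.49 → $292.45
Quarter 6: $292.45 +$11.27 interest = $303.72; pay $60.74 → $242.98
Quarter 7: $242.98 +$11.27 interest = $254.25; pay $63.56 → $190.69
Quarter 8: $190.69 +$11.27 interest = $201.96; pay $67.32 → $134.64
Quarter 9: $134.64 +$11.27 interest = $145.91; pay $72.96 → $72.95
Quarter 10: $72.95 +$11.27 interest = $84.22; pay $84.22 → $0.00
Total interest: $11.27 + $11.27 + $11.27 + $11.27 + $11.27 + $11.27 + $11.27 + $11.27 + $11.27 + $11.27 = $112.70

$112.70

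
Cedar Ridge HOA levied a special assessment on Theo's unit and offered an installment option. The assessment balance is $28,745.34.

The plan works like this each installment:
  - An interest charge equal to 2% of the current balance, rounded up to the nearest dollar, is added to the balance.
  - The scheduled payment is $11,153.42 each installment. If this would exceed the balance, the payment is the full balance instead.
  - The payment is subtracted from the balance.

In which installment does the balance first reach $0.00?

3

Installment 1: opening $28,745.34; interest $575.00 → $29,320.34; payment $11,153.42; balance $18,166.92
Installment 2: opening $18,166.92; interest $364.00 → $18,530.92; payment $11,153.42; balance $7,377.50
Installment 3: opening $7,377.50; interest $148.00 → $7,525.50; payment $7,525.50; balance $0.00
Balance reaches $0.00 in installment 3.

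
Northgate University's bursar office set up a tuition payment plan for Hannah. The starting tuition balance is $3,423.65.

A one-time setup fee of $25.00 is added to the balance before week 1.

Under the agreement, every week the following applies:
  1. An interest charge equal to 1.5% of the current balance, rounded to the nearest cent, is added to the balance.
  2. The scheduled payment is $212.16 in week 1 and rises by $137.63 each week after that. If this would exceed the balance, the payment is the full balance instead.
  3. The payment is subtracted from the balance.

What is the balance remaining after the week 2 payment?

Week 1: opening $3,448.65; interest $51.73 → $3,500.38; payment $212.16; balance $3,288.22
Week 2: opening $3,288.22; interest $49.32 → $3,337.54; payment $349.79; balance $2,987.75

$2,987.75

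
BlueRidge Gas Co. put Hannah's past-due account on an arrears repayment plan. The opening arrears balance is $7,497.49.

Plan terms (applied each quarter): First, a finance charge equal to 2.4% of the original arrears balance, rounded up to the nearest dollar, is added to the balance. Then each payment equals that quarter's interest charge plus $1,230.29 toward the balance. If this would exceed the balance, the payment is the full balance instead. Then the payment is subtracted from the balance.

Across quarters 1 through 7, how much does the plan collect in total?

Quarter 1: $7,497.49 +$180.00 interest = $7,677.49; pay $1,410.29 → $6,267.20
Quarter 2: $6,267.20 +$180.00 interest = $6,447.20; pay $1,410.29 → $5,036.91
Quarter 3: $5,036.91 +$180.00 interest = $5,216.91; pay $1,410.29 → $3,806.62
Quarter 4: $3,806.62 +$180.00 interest = $3,986.62; pay $1,410.29 → $2,576.33
Quarter 5: $2,576.33 +$180.00 interest = $2,756.33; pay $1,410.29 → $1,346.04
Quarter 6: $1,346.04 +$180.00 interest = $1,526.04; pay $1,410.29 → $115.75
Quarter 7: $115.75 +$180.00 interest = $295.75; pay $295.75 → $0.00
Total paid: $8,757.49

$8,757.49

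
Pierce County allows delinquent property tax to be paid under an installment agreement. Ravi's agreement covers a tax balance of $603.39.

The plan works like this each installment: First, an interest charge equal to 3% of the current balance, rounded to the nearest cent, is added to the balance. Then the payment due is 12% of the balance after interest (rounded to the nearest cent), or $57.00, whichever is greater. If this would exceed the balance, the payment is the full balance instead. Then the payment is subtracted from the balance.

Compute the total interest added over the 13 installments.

# | Opening | Interest | Payment | End bal
1 | $603.39 | $18.10 | $74.58 | $546.91
2 | $546.91 | $16.41 | $67.60 | $495.72
3 | $495.72 | $14.87 | $61.27 | $449.32
4 | $449.32 | $13.48 | $57.00 | $405.80
5 | $405.80 | $12.17 | $57.00 | $360.97
6 | $360.97 | $10.83 | $57.00 | $314.80
7 | $314.80 | $9.44 | $57.00 | $267.24
8 | $267.24 | $8.02 | $57.00 | $218.26
9 | $218.26 | $6.55 | $57.00 | $167.81
10 | $167.81 | $5.03 | $57.00 | $115.84
11 | $115.84 | $3.48 | $57.00 | $62.32
12 | $62.32 | $1.87 | $57.00 | $7.19
13 | $7.19 | $0.22 | $7.41 | $0.00
Total interest: $18.10 + $16.41 + $14.87 + $13.48 + $12.17 + $10.83 + $9.44 + $8.02 + $6.55 + $5.03 + $3.48 + $1.87 + $0.22 = $120.47

$120.47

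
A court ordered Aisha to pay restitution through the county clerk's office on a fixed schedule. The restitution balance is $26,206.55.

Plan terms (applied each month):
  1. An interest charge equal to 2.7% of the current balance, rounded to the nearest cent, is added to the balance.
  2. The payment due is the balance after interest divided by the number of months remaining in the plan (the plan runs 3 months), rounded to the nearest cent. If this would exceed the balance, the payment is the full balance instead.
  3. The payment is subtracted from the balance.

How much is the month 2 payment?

$9,213.60

Month 1: opening $26,206.55; interest $707.58 → $26,914.13; payment $8,971.38; balance $17,942.75
Month 2: opening $17,942.75; interest $484.45 → $18,427.20; payment $9,213.60; balance $9,213.60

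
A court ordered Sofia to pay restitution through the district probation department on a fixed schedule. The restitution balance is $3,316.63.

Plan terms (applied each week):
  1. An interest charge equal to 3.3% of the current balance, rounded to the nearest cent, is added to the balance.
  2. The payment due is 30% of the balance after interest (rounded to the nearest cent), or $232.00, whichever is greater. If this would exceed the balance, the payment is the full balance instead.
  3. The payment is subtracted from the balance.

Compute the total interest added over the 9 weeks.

Week 1: opening $3,316.63; interest $109.45 → $3,426.08; payment $1,027.82; balance $2,398.26
Week 2: opening $2,398.26; interest $79.14 → $2,477.40; payment $743.22; balance $1,734.18
Week 3: opening $1,734.18; interest $57.23 → $1,791.41; payment $537.42; balance $1,253.99
Week 4: opening $1,253.99; interest $41.38 → $1,295.37; payment $388.61; balance $906.76
Week 5: opening $906.76; interest $29.92 → $936.68; payment $281.00; balance $655.68
Week 6: opening $655.68; interest $21.64 → $677.32; payment $232.00; balance $445.32
Week 7: opening $445.32; interest $14.70 → $460.02; payment $232.00; balance $228.02
Week 8: opening $228.02; interest $7.52 → $235.54; payment $232.00; balance $3.54
Week 9: opening $3.54; interest $0.12 → $3.66; payment $3.66; balance $0.00
Total interest: $109.45 + $79.14 + $57.23 + $41.38 + $29.92 + $21.64 + $14.70 + $7.52 + $0.12 = $361.10

$361.10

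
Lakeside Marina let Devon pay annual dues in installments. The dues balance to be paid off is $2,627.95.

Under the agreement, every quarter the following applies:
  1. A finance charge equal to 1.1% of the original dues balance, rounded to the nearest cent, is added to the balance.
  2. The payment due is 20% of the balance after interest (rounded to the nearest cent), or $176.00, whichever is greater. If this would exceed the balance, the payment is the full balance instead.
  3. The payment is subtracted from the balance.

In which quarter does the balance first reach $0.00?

12

Quarter 1: $2,627.95 +$28.91 interest = $2,656.86; pay $531.37 → $2,125.49
Quarter 2: $2,125.49 +$28.91 interest = $2,154.40; pay $430.88 → $1,723.52
Quarter 3: $1,723.52 +$28.91 interest = $1,752.43; pay $350.49 → $1,401.94
Quarter 4: $1,401.94 +$28.91 interest = $1,430.85; pay $286.17 → $1,144.68
Quarter 5: $1,144.68 +$28.91 interest = $1,173.59; pay $234.72 → $938.87
Quarter 6: $938.87 +$28.91 interest = $967.78; pay $193.56 → $774.22
Quarter 7: $774.22 +$28.91 interest = $803.13; pay $176.00 → $627.13
Quarter 8: $627.13 +$28.91 interest = $656.04; pay $176.00 → $480.04
Quarter 9: $480.04 +$28.91 interest = $508.95; pay $176.00 → $332.95
Quarter 10: $332.95 +$28.91 interest = $361.86; pay $176.00 → $185.86
Quarter 11: $185.86 +$28.91 interest = $214.77; pay $176.00 → $38.77
Quarter 12: $38.77 +$28.91 interest = $67.68; pay $67.68 → $0.00
Balance reaches $0.00 in quarter 12.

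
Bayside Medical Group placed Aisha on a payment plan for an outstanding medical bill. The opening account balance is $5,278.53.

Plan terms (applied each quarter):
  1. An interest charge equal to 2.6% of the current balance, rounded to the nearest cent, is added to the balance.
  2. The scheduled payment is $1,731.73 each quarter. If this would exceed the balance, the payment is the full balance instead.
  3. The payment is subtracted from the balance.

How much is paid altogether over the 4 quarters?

$5,574.42

# | Opening | Interest | Payment | End bal
1 | $5,278.53 | $137.24 | $1,731.73 | $3,684.04
2 | $3,684.04 | $95.79 | $1,731.73 | $2,048.10
3 | $2,048.10 | $53.25 | $1,731.73 | $369.62
4 | $369.62 | $9.61 | $379.23 | $0.00
Total paid: $5,574.42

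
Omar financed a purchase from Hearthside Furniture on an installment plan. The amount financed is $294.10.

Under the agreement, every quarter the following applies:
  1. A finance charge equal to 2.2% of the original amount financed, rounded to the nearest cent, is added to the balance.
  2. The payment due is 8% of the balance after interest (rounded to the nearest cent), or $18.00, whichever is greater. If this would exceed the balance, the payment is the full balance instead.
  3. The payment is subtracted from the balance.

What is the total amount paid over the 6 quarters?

Quarter 1: $294.10 +$6.47 interest = $300.57; pay $24.05 → $276.52
Quarter 2: $276.52 +$6.47 interest = $282.99; pay $22.64 → $260.35
Quarter 3: $260.35 +$6.47 interest = $266.82; pay $21.35 → $245.47
Quarter 4: $245.47 +$6.47 interest = $251.94; pay $20.16 → $231.78
Quarter 5: $231.78 +$6.47 interest = $238.25; pay $19.06 → $219.19
Quarter 6: $219.19 +$6.47 interest = $225.66; pay $18.05 → $207.61
Total paid: $125.31

$125.31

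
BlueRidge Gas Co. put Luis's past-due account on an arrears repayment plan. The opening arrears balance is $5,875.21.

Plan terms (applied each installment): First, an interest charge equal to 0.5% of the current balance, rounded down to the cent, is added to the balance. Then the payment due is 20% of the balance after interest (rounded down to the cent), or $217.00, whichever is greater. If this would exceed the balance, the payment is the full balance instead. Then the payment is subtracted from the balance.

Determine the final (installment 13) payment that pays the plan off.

$172.77

Installment 1: opening $5,875.21; interest $29.37 → $5,904.58; payment $1,180.91; balance $4,723.67
Installment 2: opening $4,723.67; interest $23.61 → $4,747.28; payment $949.45; balance $3,797.83
Installment 3: opening $3,797.83; interest $18.98 → $3,816.81; payment $763.36; balance $3,053.45
Installment 4: opening $3,053.45; interest $15.26 → $3,068.71; payment $613.74; balance $2,454.97
Installment 5: opening $2,454.97; interest $12.27 → $2,467.24; payment $493.44; balance $1,973.80
Installment 6: opening $1,973.80; interest $9.86 → $1,983.66; payment $396.73; balance $1,586.93
Installment 7: opening $1,586.93; interest $7.93 → $1,594.86; payment $318.97; balance $1,275.89
Installment 8: opening $1,275.89; interest $6.37 → $1,282.26; payment $256.45; balance $1,025.81
Installment 9: opening $1,025.81; interest $5.12 → $1,030.93; payment $217.00; balance $813.93
Installment 10: opening $813.93; interest $4.06 → $817.99; payment $217.00; balance $600.99
Installment 11: opening $600.99; interest $3.00 → $603.99; payment $217.00; balance $386.99
Installment 12: opening $386.99; interest $1.93 → $388.92; payment $217.00; balance $171.92
Installment 13: opening $171.92; interest $0.85 → $172.77; payment $172.77; balance $0.00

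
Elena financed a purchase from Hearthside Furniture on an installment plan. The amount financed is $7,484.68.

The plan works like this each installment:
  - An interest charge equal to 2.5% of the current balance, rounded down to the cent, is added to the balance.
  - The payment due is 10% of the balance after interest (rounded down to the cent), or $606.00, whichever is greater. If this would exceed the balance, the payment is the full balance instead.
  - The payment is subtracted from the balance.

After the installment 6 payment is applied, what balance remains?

$4,463.82

Installment 1: $7,484.68 +$187.11 interest = $7,671.79; pay $767.17 → $6,904.62
Installment 2: $6,904.62 +$172.61 interest = $7,077.23; pay $707.72 → $6,369.51
Installment 3: $6,369.51 +$159.23 interest = $6,528.74; pay $652.87 → $5,875.87
Installment 4: $5,875.87 +$146.89 interest = $6,022.76; pay $606.00 → $5,416.76
Installment 5: $5,416.76 +$135.41 interest = $5,552.17; pay $606.00 → $4,946.17
Installment 6: $4,946.17 +$123.65 interest = $5,069.82; pay $606.00 → $4,463.82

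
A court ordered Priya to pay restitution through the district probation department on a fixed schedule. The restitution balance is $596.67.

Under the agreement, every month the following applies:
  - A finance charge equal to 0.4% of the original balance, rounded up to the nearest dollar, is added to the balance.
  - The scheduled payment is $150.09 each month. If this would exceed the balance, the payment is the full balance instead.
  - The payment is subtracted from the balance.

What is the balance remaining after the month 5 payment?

$0.00

Month 1: $596.67 +$3.00 interest = $599.67; pay $150.09 → $449.58
Month 2: $449.58 +$3.00 interest = $452.58; pay $150.09 → $302.49
Month 3: $302.49 +$3.00 interest = $305.49; pay $150.09 → $155.40
Month 4: $155.40 +$3.00 interest = $158.40; pay $150.09 → $8.31
Month 5: $8.31 +$3.00 interest = $11.31; pay $11.31 → $0.00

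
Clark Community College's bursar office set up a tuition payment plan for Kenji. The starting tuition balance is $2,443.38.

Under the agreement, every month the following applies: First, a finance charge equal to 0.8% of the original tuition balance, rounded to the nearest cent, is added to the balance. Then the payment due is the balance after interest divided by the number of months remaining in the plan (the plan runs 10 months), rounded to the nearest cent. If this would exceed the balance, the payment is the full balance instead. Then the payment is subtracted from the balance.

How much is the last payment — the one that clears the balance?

Month 1: opening $2,443.38; interest $19.55 → $2,462.93; payment $246.29; balance $2,216.64
Month 2: opening $2,216.64; interest $19.55 → $2,236.19; payment $248.47; balance $1,987.72
Month 3: opening $1,987.72; interest $19.55 → $2,007.27; payment $250.91; balance $1,756.36
Month 4: opening $1,756.36; interest $19.55 → $1,775.91; payment $253.70; balance $1,522.21
Month 5: opening $1,522.21; interest $19.55 → $1,541.76; payment $256.96; balance $1,284.80
Month 6: opening $1,284.80; interest $19.55 → $1,304.35; payment $260.87; balance $1,043.48
Month 7: opening $1,043.48; interest $19.55 → $1,063.03; payment $265.76; balance $797.27
Month 8: opening $797.27; interest $19.55 → $816.82; payment $272.27; balance $544.55
Month 9: opening $544.55; interest $19.55 → $564.10; payment $282.05; balance $282.05
Month 10: opening $282.05; interest $19.55 → $301.60; payment $301.60; balance $0.00

$301.60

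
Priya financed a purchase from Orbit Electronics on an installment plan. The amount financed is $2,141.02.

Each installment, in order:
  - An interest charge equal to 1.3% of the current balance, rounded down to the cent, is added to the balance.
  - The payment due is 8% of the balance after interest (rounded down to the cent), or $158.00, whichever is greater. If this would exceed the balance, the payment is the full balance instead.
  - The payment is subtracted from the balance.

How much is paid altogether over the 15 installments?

Installment 1: opening $2,141.02; interest $27.83 → $2,168.85; payment $173.50; balance $1,995.35
Installment 2: opening $1,995.35; interest $25.93 → $2,021.28; payment $161.70; balance $1,859.58
Installment 3: opening $1,859.58; interest $24.17 → $1,883.75; payment $158.00; balance $1,725.75
Installment 4: opening $1,725.75; interest $22.43 → $1,748.18; payment $158.00; balance $1,590.18
Installment 5: opening $1,590.18; interest $20.67 → $1,610.85; payment $158.00; balance $1,452.85
Installment 6: opening $1,452.85; interest $18.88 → $1,471.73; payment $158.00; balance $1,313.73
Installment 7: opening $1,313.73; interest $17.07 → $1,330.80; payment $158.00; balance $1,172.80
Installment 8: opening $1,172.80; interest $15.24 → $1,188.04; payment $158.00; balance $1,030.04
Installment 9: opening $1,030.04; interest $13.39 → $1,043.43; payment $158.00; balance $885.43
Installment 10: opening $885.43; interest $11.51 → $896.94; payment $158.00; balance $738.94
Installment 11: opening $738.94; interest $9.60 → $748.54; payment $158.00; balance $590.54
Installment 12: opening $590.54; interest $7.67 → $598.21; payment $158.00; balance $440.21
Installment 13: opening $440.21; interest $5.72 → $445.93; payment $158.00; balance $287.93
Installment 14: opening $287.93; interest $3.74 → $291.67; payment $158.00; balance $133.67
Installment 15: opening $133.67; interest $1.73 → $135.40; payment $135.40; balance $0.00
Total paid: $2,366.60

$2,366.60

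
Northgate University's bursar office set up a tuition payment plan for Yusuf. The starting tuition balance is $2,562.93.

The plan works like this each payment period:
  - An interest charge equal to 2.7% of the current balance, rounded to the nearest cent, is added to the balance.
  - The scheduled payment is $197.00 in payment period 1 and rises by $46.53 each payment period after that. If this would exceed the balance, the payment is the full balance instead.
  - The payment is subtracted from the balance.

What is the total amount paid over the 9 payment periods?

Payment period 1: $2,562.93 +$69.20 interest = $2,632.13; pay $197.00 → $2,435.13
Payment period 2: $2,435.13 +$65.75 interest = $2,500.88; pay $243.53 → $2,257.35
Payment period 3: $2,257.35 +$60.95 interest = $2,318.30; pay $290.06 → $2,028.24
Payment period 4: $2,028.24 +$54.76 interest = $2,083.00; pay $336.59 → $1,746.41
Payment period 5: $1,746.41 +$47.15 interest = $1,793.56; pay $383.12 → $1,410.44
Payment period 6: $1,410.44 +$38.08 interest = $1,448.52; pay $429.65 → $1,018.87
Payment period 7: $1,018.87 +$27.51 interest = $1,046.38; pay $476.18 → $570.20
Payment period 8: $570.20 +$15.40 interest = $585.60; pay $522.71 → $62.89
Payment period 9: $62.89 +$1.70 interest = $64.59; pay $64.59 → $0.00
Total paid: $2,943.43

$2,943.43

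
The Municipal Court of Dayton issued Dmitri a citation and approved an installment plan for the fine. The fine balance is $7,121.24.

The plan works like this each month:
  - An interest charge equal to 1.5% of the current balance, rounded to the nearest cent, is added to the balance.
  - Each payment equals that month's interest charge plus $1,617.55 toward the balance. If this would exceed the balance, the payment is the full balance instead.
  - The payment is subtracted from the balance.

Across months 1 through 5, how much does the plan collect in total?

$7,412.71

# | Opening | Interest | Payment | End bal
1 | $7,121.24 | $106.82 | $1,724.37 | $5,503.69
2 | $5,503.69 | $82.56 | $1,700.11 | $3,886.14
3 | $3,886.14 | $58.29 | $1,675.84 | $2,268.59
4 | $2,268.59 | $34.03 | $1,651.58 | $651.04
5 | $651.04 | $9.77 | $660.81 | $0.00
Total paid: $7,412.71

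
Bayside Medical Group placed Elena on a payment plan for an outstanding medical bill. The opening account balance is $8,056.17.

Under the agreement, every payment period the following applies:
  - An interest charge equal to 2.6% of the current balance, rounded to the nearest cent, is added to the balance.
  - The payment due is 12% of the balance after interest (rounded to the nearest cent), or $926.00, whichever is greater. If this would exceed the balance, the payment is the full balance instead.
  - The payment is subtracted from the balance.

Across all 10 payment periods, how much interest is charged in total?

$1,178.28

Payment period 1: $8,056.17 +$209.46 interest = $8,265.63; pay $991.88 → $7,273.75
Payment period 2: $7,273.75 +$189.12 interest = $7,462.87; pay $926.00 → $6,536.87
Payment period 3: $6,536.87 +$169.96 interest = $6,706.83; pay $926.00 → $5,780.83
Payment period 4: $5,780.83 +$150.30 interest = $5,931.13; pay $926.00 → $5,005.13
Payment period 5: $5,005.13 +$130.13 interest = $5,135.26; pay $926.00 → $4,209.26
Payment period 6: $4,209.26 +$109.44 interest = $4,318.70; pay $926.00 → $3,392.70
Payment period 7: $3,392.70 +$88.21 interest = $3,480.91; pay $926.00 → $2,554.91
Payment period 8: $2,554.91 +$66.43 interest = $2,621.34; pay $926.00 → $1,695.34
Payment period 9: $1,695.34 +$44.08 interest = $1,739.42; pay $926.00 → $813.42
Payment period 10: $813.42 +$21.15 interest = $834.57; pay $834.57 → $0.00
Total interest: $209.46 + $189.12 + $169.96 + $150.30 + $130.13 + $109.44 + $88.21 + $66.43 + $44.08 + $21.15 = $1,178.28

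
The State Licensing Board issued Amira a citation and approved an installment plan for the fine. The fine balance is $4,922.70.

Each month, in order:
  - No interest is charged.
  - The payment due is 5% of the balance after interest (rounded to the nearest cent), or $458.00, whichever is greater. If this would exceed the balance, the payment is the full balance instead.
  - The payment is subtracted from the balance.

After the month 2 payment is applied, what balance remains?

$4,006.70

Month 1: $4,922.70 − $458.00 → $4,464.70
Month 2: $4,464.70 − $458.00 → $4,006.70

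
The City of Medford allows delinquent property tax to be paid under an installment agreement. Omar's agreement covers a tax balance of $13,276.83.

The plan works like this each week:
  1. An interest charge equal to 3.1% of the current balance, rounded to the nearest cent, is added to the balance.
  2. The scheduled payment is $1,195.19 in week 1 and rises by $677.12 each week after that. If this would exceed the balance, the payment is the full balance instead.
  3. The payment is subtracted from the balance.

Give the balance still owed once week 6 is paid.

Week 1: $13,276.83 +$411.58 interest = $13,688.41; pay $1,195.19 → $12,493.22
Week 2: $12,493.22 +$387.29 interest = $12,880.51; pay $1,872.31 → $11,008.20
Week 3: $11,008.20 +$341.25 interest = $11,349.45; pay $2,549.43 → $8,800.02
Week 4: $8,800.02 +$272.80 interest = $9,072.82; pay $3,226.55 → $5,846.27
Week 5: $5,846.27 +$181.23 interest = $6,027.50; pay $3,903.67 → $2,123.83
Week 6: $2,123.83 +$65.84 interest = $2,189.67; pay $2,189.67 → $0.00

$0.00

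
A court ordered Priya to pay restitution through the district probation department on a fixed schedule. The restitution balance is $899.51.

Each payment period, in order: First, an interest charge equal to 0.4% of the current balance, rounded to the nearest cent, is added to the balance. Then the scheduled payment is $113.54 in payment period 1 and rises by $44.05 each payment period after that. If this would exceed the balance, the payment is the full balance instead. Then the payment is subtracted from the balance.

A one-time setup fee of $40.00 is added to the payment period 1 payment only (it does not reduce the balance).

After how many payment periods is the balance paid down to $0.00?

Payment period 1: $899.51 +$3.60 interest = $903.11; pay $113.54 (+ $40.00 fee) → $789.57
Payment period 2: $789.57 +$3.16 interest = $792.73; pay $157.59 → $635.14
Payment period 3: $635.14 +$2.54 interest = $637.68; pay $201.64 → $436.04
Payment period 4: $436.04 +$1.74 interest = $437.78; pay $245.69 → $192.09
Payment period 5: $192.09 +$0.77 interest = $192.86; pay $192.86 → $0.00
Balance reaches $0.00 in payment period 5.

5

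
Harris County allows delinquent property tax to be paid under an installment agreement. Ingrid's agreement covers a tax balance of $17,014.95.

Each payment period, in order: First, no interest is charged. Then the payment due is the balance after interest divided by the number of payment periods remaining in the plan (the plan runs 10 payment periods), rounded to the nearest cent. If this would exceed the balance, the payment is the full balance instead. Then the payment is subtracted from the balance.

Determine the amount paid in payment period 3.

$1,701.50

# | Opening | Payment | End bal
1 | $17,014.95 | $1,701.50 | $15,313.45
2 | $15,313.45 | $1,701.49 | $13,611.96
3 | $13,611.96 | $1,701.50 | $11,910.46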